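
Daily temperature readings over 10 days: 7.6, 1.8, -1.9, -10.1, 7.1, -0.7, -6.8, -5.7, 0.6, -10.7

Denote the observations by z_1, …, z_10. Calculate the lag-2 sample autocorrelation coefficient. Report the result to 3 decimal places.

Mean z̄ = (7.6 + 1.8 − 1.9 − 10.1 + 7.1 − 0.7 − 6.8 − 5.7 + 0.6 − 10.7)/10 = -1.8800
Numerator Σ_{t=1}^{8}(z_t−z̄)(z_{t+2}−z̄) = -67.5168
Denominator Σ(z_t−z̄)² = 375.7560
r_2 = -67.5168 / 375.7560 = -0.180

-0.180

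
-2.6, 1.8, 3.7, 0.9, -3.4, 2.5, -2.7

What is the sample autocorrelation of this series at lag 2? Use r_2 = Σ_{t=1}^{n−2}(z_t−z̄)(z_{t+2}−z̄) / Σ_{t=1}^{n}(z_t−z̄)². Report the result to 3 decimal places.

-0.185

Mean z̄ = (-2.6 + 1.8 + 3.7 + 0.9 − 3.4 + 2.5 − 2.7)/7 = 0.0286
Deviations from mean: -2.6286, 1.7714, 3.6714, 0.8714, -3.4286, 2.4714, -2.7286
Σ(z_t−z̄)(z_{t+2}−z̄) = (-9.6506) + (1.5437) + (-12.5878) + (2.1537) + (9.3551) = -9.1859
Denominator Σ(z_t−z̄)² = 49.5943
r_2 = -9.1859 / 49.5943 = -0.185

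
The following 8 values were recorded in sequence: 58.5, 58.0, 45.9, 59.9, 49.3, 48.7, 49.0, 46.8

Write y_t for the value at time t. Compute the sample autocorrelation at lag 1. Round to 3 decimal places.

Mean ȳ = (58.5 + 58.0 + 45.9 + 59.9 + 49.3 + 48.7 + 49.0 + 46.8)/8 = 52.0125
Deviations from mean: 6.4875, 5.9875, -6.1125, 7.8875, -2.7125, -3.3125, -3.0125, -5.2125
Numerator Σ_{t=1}^{7}(y_t−ȳ)(y_{t+1}−ȳ) = -32.6952
Denominator Σ(y_t−ȳ)² = 232.0888
r_1 = -32.6952 / 232.0888 = -0.141

-0.141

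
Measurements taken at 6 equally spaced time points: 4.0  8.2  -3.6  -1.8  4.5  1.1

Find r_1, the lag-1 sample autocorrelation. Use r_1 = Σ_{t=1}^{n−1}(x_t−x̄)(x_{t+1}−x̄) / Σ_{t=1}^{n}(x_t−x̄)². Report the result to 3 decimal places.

-0.134

Mean x̄ = (4.0 + 8.2 − 3.6 − 1.8 + 4.5 + 1.1)/6 = 2.0667
Deviations from mean: 1.9333, 6.1333, -5.6667, -3.8667, 2.4333, -0.9667
Numerator Σ_{t=1}^{5}(x_t−x̄)(x_{t+1}−x̄) = -12.7478
Denominator Σ(x_t−x̄)² = 95.2733
r_1 = -12.7478 / 95.2733 = -0.134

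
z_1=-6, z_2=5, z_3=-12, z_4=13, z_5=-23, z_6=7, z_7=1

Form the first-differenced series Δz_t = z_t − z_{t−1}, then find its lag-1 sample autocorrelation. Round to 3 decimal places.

-0.852

First differences Δz: 11, -17, 25, -36, 30, -6
Mean of differences = 1.1667
Numerator Σ(Δz_t−Δz̄)(Δz_{t+1}−Δz̄) = -2775.6944
Denominator Σ(Δz_t−Δz̄)² = 3258.8333
r_1(Δz) = -2775.6944 / 3258.8333 = -0.852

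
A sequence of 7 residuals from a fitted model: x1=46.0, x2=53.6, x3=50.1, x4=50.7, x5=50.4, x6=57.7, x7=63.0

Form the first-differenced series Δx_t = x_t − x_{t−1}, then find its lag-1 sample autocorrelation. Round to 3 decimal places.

-0.116

First differences Δx: 7.6, -3.5, 0.6, -0.3, 7.3, 5.3
Mean of differences = 2.8333
Numerator Σ(Δx_t−Δx̄)(Δx_{t+1}−Δx̄) = -12.0244
Denominator Σ(Δx_t−Δx̄)² = 103.6733
r_1(Δx) = -12.0244 / 103.6733 = -0.116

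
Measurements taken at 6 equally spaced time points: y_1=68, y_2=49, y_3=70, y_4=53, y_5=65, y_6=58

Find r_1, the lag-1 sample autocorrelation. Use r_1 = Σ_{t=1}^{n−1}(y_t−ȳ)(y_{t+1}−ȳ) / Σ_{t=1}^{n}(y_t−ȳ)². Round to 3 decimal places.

Mean ȳ = (68 + 49 + 70 + 53 + 65 + 58)/6 = 60.5000
Numerator Σ_{t=1}^{5}(y_t−ȳ)(y_{t+1}−ȳ) = -311.7500
Denominator Σ(y_t−ȳ)² = 361.5000
r_1 = -311.7500 / 361.5000 = -0.862

-0.862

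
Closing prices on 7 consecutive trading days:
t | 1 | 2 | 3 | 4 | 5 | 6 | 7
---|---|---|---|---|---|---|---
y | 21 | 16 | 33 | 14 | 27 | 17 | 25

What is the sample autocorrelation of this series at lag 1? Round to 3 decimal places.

Mean ȳ = (21 + 16 + 33 + 14 + 27 + 17 + 25)/7 = 21.8571
Σ(y_t−ȳ)(y_{t+1}−ȳ) = (5.0204) + (-65.2653) + (-87.5510) + (-40.4082) + (-24.9796) + (-15.2653) = -228.4490
Denominator Σ(y_t−ȳ)² = 280.8571
r_1 = -228.4490 / 280.8571 = -0.813

-0.813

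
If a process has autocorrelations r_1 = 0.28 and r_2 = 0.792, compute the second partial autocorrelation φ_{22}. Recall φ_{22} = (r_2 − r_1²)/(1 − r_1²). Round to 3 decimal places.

0.774

φ_{22} = (r_2 − r_1²) / (1 − r_1²)
r_1² = (0.28)² = 0.0784
Numerator = 0.792 − 0.0784 = 0.7136; denominator = 1 − 0.0784 = 0.9216
φ_{22} = 0.7136 / 0.9216 = 0.774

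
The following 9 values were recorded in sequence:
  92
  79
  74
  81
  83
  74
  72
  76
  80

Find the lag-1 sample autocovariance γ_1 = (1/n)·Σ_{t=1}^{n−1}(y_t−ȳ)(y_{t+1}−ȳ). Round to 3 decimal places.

Mean ȳ = (92 + 79 + 74 + 81 + 83 + 74 + 72 + 76 + 80)/9 = 79.0000
Σ_{t=1}^{8}(y_t−ȳ)(y_{t+1}−ȳ) = 31.0000
γ_1 = 31.0000 / 9 = 3.444

3.444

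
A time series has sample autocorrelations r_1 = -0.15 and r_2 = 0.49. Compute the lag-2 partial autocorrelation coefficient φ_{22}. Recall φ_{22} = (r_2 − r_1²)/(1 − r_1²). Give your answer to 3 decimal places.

φ_{22} = (r_2 − r_1²) / (1 − r_1²)
r_1² = (-0.15)² = 0.0225
Numerator = 0.49 − 0.0225 = 0.4675; denominator = 1 − 0.0225 = 0.9775
φ_{22} = 0.4675 / 0.9775 = 0.478

0.478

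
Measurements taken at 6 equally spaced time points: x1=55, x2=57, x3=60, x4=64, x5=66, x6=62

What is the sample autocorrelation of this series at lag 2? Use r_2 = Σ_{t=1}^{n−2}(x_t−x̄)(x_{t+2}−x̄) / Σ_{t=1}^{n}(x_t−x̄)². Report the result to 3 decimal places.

-0.087

Mean x̄ = (55 + 57 + 60 + 64 + 66 + 62)/6 = 60.6667
Deviations from mean: -5.6667, -3.6667, -0.6667, 3.3333, 5.3333, 1.3333
Σ(x_t−x̄)(x_{t+2}−x̄) = (3.7778) + (-12.2222) + (-3.5556) + (4.4444) = -7.5556
Denominator Σ(x_t−x̄)² = 87.3333
r_2 = -7.5556 / 87.3333 = -0.087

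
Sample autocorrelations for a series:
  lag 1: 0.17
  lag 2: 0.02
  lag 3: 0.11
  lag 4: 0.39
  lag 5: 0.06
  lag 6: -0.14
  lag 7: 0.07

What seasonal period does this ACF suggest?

4

The largest autocorrelation is r_4 = 0.39; the remaining lags stay at or below 0.17.
The dominant spike at lag 4 indicates a seasonal period of 4.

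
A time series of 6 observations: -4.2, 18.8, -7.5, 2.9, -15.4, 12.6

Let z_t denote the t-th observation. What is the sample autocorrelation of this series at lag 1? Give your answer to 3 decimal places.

-0.584

Mean z̄ = (-4.2 + 18.8 − 7.5 + 2.9 − 15.4 + 12.6)/6 = 1.2000
Deviations from mean: -5.4000, 17.6000, -8.7000, 1.7000, -16.6000, 11.4000
Numerator Σ_{t=1}^{5}(z_t−z̄)(z_{t+1}−z̄) = -480.4100
Denominator Σ(z_t−z̄)² = 823.0200
r_1 = -480.4100 / 823.0200 = -0.584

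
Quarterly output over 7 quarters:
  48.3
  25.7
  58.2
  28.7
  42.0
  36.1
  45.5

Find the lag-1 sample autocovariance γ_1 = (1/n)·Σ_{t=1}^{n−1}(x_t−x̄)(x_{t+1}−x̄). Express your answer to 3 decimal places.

Mean x̄ = (48.3 + 25.7 + 58.2 + 28.7 + 42.0 + 36.1 + 45.5)/7 = 40.6429
Deviations: 7.6571, -14.9429, 17.5571, -11.9429, 1.3571, -4.5429, 4.8571
Σ_{t=1}^{6}(x_t−x̄)(x_{t+1}−x̄) = -630.8947
γ_1 = -630.8947 / 7 = -90.128

-90.128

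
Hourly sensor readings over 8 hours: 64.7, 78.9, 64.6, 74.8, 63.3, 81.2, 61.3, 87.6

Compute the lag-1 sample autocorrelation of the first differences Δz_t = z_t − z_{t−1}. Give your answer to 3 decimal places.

First differences Δz: 14.2, -14.3, 10.2, -11.5, 17.9, -19.9, 26.3
Mean of differences = 3.2714
Numerator Σ(Δz_t−Δz̄)(Δz_{t+1}−Δz̄) = -1504.7751
Denominator Σ(Δz_t−Δz̄)² = 1975.6143
r_1(Δz) = -1504.7751 / 1975.6143 = -0.762

-0.762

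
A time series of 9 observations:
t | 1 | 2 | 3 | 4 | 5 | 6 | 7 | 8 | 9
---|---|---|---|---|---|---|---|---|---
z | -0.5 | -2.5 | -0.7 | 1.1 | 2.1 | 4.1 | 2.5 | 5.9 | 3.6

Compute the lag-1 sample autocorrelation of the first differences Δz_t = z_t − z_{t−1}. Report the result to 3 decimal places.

First differences Δz: -2.0, 1.8, 1.8, 1.0, 2.0, -1.6, 3.4, -2.3
Mean of differences = 0.5125
Numerator Σ(Δz_t−Δz̄)(Δz_{t+1}−Δz̄) = -17.5877
Denominator Σ(Δz_t−Δz̄)² = 32.7888
r_1(Δz) = -17.5877 / 32.7888 = -0.536

-0.536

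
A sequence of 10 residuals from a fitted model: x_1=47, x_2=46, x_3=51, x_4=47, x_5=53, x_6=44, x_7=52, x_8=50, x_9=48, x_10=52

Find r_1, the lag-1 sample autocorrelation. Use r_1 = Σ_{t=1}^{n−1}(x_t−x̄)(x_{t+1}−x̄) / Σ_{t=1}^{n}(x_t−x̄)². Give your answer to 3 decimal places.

-0.585

Mean x̄ = (47 + 46 + 51 + 47 + 53 + 44 + 52 + 50 + 48 + 52)/10 = 49.0000
Numerator Σ_{t=1}^{9}(x_t−x̄)(x_{t+1}−x̄) = -48.0000
Denominator Σ(x_t−x̄)² = 82.0000
r_1 = -48.0000 / 82.0000 = -0.585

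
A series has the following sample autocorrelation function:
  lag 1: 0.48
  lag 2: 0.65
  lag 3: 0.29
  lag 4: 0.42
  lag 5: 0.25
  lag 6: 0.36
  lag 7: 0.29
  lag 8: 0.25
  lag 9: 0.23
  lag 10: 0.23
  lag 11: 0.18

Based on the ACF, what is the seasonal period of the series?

The largest autocorrelation is r_2 = 0.65; the remaining lags stay at or below 0.48.
The dominant spike at lag 2 indicates a seasonal period of 2.

2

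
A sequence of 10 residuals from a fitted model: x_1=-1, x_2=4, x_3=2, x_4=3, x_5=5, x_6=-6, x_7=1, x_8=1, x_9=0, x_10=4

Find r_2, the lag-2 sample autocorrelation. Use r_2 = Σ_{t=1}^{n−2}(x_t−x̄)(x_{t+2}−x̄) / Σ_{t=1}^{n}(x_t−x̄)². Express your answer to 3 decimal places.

-0.067

Mean x̄ = (-1 + 4 + 2 + 3 + 5 − 6 + 1 + 1 + 0 + 4)/10 = 1.3000
Numerator Σ_{t=1}^{8}(x_t−x̄)(x_{t+2}−x̄) = -6.1800
Denominator Σ(x_t−x̄)² = 92.1000
r_2 = -6.1800 / 92.1000 = -0.067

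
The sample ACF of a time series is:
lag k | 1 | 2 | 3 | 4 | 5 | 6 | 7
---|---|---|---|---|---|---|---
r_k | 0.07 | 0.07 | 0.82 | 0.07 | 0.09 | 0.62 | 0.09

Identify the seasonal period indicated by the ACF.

3

The largest autocorrelation is r_3 = 0.82, with a weaker echo at lag 6 (0.62); the remaining lags stay at or below 0.09.
The dominant spike at lag 3 indicates a seasonal period of 3.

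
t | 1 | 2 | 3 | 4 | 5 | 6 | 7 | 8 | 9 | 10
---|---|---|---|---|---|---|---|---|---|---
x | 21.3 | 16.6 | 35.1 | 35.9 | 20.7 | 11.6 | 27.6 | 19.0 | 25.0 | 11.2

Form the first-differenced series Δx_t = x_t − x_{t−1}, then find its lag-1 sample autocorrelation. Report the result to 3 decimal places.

First differences Δx: -4.7, 18.5, 0.8, -15.2, -9.1, 16.0, -8.6, 6.0, -13.8
Mean of differences = -1.1222
Numerator Σ(Δx_t−Δx̄)(Δx_{t+1}−Δx̄) = -355.4227
Denominator Σ(Δx_t−Δx̄)² = 1223.8956
r_1(Δx) = -355.4227 / 1223.8956 = -0.290

-0.290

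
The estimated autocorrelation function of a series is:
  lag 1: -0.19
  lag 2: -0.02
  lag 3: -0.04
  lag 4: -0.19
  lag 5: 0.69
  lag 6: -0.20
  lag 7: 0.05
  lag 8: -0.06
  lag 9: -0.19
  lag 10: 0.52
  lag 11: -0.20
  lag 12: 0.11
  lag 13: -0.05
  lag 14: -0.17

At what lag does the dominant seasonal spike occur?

The largest autocorrelation is r_5 = 0.69, with a weaker echo at lag 10 (0.52); the remaining lags stay at or below 0.11.
The dominant spike at lag 5 indicates a seasonal period of 5.

5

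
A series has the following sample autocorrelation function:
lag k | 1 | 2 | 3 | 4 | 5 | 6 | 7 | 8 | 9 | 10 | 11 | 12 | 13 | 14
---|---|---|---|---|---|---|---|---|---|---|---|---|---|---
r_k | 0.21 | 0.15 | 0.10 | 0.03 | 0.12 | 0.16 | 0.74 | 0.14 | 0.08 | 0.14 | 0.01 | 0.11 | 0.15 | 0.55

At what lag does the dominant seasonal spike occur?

The largest autocorrelation is r_7 = 0.74, with a weaker echo at lag 14 (0.55); the remaining lags stay at or below 0.21. The elevated value at lag 1 (0.21), dropping to 0.15 at lag 2, reflects decaying short-term dependence rather than seasonality.
The dominant spike at lag 7 indicates a seasonal period of 7.

7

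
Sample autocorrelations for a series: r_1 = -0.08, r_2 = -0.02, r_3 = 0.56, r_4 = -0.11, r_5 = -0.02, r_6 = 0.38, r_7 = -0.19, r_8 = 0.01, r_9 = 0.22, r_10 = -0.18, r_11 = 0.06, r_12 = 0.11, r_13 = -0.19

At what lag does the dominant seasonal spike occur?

The largest autocorrelation is r_3 = 0.56, with weaker echoes at lags 6 (0.38) and 9 (0.22); the remaining lags stay at or below 0.11.
The dominant spike at lag 3 indicates a seasonal period of 3.

3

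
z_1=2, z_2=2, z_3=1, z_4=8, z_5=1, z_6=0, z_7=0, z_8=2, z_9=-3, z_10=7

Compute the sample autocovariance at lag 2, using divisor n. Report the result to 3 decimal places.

Mean z̄ = (2 + 2 + 1 + 8 + 1 + 0 + 0 + 2 − 3 + 7)/10 = 2.0000
Σ_{t=1}^{8}(z_t−z̄)(z_{t+2}−z̄) = 1.0000
γ_2 = 1.0000 / 10 = 0.100

0.100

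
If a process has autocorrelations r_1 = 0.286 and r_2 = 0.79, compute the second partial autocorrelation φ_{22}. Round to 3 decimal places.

0.771

φ_{22} = (r_2 − r_1²) / (1 − r_1²)
r_1² = (0.286)² = 0.081796
Numerator = 0.79 − 0.0818 = 0.7082; denominator = 1 − 0.0818 = 0.9182
φ_{22} = 0.7082 / 0.9182 = 0.771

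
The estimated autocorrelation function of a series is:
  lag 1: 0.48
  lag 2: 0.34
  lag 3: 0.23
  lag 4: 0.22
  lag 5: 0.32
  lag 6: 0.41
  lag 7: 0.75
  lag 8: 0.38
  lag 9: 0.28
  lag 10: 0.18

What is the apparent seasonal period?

The largest autocorrelation is r_7 = 0.75; the remaining lags stay at or below 0.48. The elevated value at lag 1 (0.48), dropping to 0.34 at lag 2, reflects decaying short-term dependence rather than seasonality.
The dominant spike at lag 7 indicates a seasonal period of 7.

7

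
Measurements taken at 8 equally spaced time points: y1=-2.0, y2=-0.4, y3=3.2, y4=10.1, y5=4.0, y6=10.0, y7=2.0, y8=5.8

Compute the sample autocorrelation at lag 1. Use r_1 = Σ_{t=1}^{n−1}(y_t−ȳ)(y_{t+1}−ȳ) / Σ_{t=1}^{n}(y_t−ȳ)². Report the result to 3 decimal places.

0.066

Mean ȳ = (-2.0 − 0.4 + 3.2 + 10.1 + 4.0 + 10.0 + 2.0 + 5.8)/8 = 4.0875
Deviations from mean: -6.0875, -4.4875, -0.8875, 6.0125, -0.0875, 5.9125, -2.0875, 1.7125
Σ(y_t−ȳ)(y_{t+1}−ȳ) = (27.3177) + (3.9827) + (-5.3361) + (-0.5261) + (-0.5173) + (-12.3423) + (-3.5748) = 9.0036
Denominator Σ(y_t−ȳ)² = 136.3888
r_1 = 9.0036 / 136.3888 = 0.066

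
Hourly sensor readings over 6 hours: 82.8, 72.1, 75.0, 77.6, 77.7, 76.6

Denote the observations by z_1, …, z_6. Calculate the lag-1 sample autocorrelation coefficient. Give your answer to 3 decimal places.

-0.317

Mean z̄ = (82.8 + 72.1 + 75.0 + 77.6 + 77.7 + 76.6)/6 = 76.9667
Deviations from mean: 5.8333, -4.8667, -1.9667, 0.6333, 0.7333, -0.3667
Σ(z_t−z̄)(z_{t+1}−z̄) = (-28.3889) + (9.5711) + (-1.2456) + (0.4644) + (-0.2689) = -19.8678
Denominator Σ(z_t−z̄)² = 62.6533
r_1 = -19.8678 / 62.6533 = -0.317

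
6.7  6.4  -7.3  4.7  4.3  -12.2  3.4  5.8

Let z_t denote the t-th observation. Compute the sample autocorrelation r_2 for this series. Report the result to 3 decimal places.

-0.428

Mean z̄ = (6.7 + 6.4 − 7.3 + 4.7 + 4.3 − 12.2 + 3.4 + 5.8)/8 = 1.4750
Deviations from mean: 5.2250, 4.9250, -8.7750, 3.2250, 2.8250, -13.6750, 1.9250, 4.3250
Numerator Σ_{t=1}^{6}(z_t−z̄)(z_{t+2}−z̄) = -152.5638
Denominator Σ(z_t−z̄)² = 356.3550
r_2 = -152.5638 / 356.3550 = -0.428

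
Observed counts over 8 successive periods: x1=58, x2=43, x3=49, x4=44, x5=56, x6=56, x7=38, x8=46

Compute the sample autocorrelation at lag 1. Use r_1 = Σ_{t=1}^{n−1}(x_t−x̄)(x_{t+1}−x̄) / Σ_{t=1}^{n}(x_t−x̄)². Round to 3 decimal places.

-0.233

Mean x̄ = (58 + 43 + 49 + 44 + 56 + 56 + 38 + 46)/8 = 48.7500
Deviations from mean: 9.2500, -5.7500, 0.2500, -4.7500, 7.2500, 7.2500, -10.7500, -2.7500
Σ(x_t−x̄)(x_{t+1}−x̄) = (-53.1875) + (-1.4375) + (-1.1875) + (-34.4375) + (52.5625) + (-77.9375) + (29.5625) = -86.0625
Denominator Σ(x_t−x̄)² = 369.5000
r_1 = -86.0625 / 369.5000 = -0.233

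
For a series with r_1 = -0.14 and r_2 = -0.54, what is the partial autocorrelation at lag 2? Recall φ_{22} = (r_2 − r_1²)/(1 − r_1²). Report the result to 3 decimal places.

-0.571

φ_{22} = (r_2 − r_1²) / (1 − r_1²)
r_1² = (-0.14)² = 0.0196
Numerator = -0.54 − 0.0196 = -0.5596; denominator = 1 − 0.0196 = 0.9804
φ_{22} = -0.5596 / 0.9804 = -0.571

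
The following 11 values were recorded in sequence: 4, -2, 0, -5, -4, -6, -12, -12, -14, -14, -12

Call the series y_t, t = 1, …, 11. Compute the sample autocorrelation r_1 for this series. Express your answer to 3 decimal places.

Mean ȳ = (4 − 2 + 0 − 5 − 4 − 6 − 12 − 12 − 14 − 14 − 12)/11 = -7.0000
Numerator Σ_{t=1}^{10}(y_t−ȳ)(y_{t+1}−ȳ) = 252.0000
Denominator Σ(y_t−ȳ)² = 382.0000
r_1 = 252.0000 / 382.0000 = 0.660

0.660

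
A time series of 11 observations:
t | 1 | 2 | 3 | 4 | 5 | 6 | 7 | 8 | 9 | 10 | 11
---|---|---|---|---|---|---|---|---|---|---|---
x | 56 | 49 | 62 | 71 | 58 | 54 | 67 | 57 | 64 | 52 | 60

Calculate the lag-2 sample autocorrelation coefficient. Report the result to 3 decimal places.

-0.308

Mean x̄ = (56 + 49 + 62 + 71 + 58 + 54 + 67 + 57 + 64 + 52 + 60)/11 = 59.0909
Numerator Σ_{t=1}^{9}(x_t−x̄)(x_{t+2}−x̄) = -132.8347
Denominator Σ(x_t−x̄)² = 430.9091
r_2 = -132.8347 / 430.9091 = -0.308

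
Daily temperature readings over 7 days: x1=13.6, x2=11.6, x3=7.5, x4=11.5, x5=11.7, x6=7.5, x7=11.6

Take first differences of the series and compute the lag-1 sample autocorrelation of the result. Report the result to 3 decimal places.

-0.381

First differences Δx: -2.0, -4.1, 4.0, 0.2, -4.2, 4.1
Mean of differences = -0.3333
Numerator Σ(Δx_t−Δx̄)(Δx_{t+1}−Δx̄) = -26.9378
Denominator Σ(Δx_t−Δx̄)² = 70.6333
r_1(Δx) = -26.9378 / 70.6333 = -0.381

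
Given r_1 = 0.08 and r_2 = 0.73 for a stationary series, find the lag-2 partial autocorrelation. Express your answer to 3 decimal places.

φ_{22} = (r_2 − r_1²) / (1 − r_1²)
r_1² = (0.08)² = 0.0064
Numerator = 0.73 − 0.0064 = 0.7236; denominator = 1 − 0.0064 = 0.9936
φ_{22} = 0.7236 / 0.9936 = 0.728

0.728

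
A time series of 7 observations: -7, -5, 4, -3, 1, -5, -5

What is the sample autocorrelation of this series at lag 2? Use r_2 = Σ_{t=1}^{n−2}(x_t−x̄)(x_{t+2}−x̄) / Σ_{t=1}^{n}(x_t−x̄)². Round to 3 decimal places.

-0.104

Mean x̄ = (-7 − 5 + 4 − 3 + 1 − 5 − 5)/7 = -2.8571
Deviations from mean: -4.1429, -2.1429, 6.8571, -0.1429, 3.8571, -2.1429, -2.1429
Σ(x_t−x̄)(x_{t+2}−x̄) = (-28.4082) + (0.3061) + (26.4490) + (0.3061) + (-8.2653) = -9.6122
Denominator Σ(x_t−x̄)² = 92.8571
r_2 = -9.6122 / 92.8571 = -0.104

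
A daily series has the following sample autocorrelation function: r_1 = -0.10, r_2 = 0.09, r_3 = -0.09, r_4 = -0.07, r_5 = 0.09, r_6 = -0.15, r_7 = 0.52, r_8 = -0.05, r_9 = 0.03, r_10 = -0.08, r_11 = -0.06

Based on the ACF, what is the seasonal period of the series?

7

The largest autocorrelation is r_7 = 0.52; the remaining lags stay at or below 0.09.
The dominant spike at lag 7 indicates a seasonal period of 7.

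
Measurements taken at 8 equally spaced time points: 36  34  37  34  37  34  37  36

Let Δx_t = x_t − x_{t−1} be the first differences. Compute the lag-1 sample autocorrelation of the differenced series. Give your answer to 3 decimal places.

-0.900

First differences Δx: -2, 3, -3, 3, -3, 3, -1
Mean of differences = 0.0000
Numerator Σ(Δx_t−Δx̄)(Δx_{t+1}−Δx̄) = -45.0000
Denominator Σ(Δx_t−Δx̄)² = 50.0000
r_1(Δx) = -45.0000 / 50.0000 = -0.900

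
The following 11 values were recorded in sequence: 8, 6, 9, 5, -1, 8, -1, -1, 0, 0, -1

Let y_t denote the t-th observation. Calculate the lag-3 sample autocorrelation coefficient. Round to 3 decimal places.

Mean ȳ = (8 + 6 + 9 + 5 − 1 + 8 − 1 − 1 + 0 + 0 − 1)/11 = 2.9091
Numerator Σ_{t=1}^{8}(y_t−ȳ)(y_{t+3}−ȳ) = 48.5207
Denominator Σ(y_t−ȳ)² = 180.9091
r_3 = 48.5207 / 180.9091 = 0.268

0.268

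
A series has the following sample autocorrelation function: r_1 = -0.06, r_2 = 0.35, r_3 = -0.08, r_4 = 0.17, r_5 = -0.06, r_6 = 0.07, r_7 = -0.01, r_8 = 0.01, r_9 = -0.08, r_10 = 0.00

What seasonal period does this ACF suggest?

2

The largest autocorrelation is r_2 = 0.35, with a weaker echo at lag 4 (0.17); the remaining lags stay at or below 0.07.
The dominant spike at lag 2 indicates a seasonal period of 2.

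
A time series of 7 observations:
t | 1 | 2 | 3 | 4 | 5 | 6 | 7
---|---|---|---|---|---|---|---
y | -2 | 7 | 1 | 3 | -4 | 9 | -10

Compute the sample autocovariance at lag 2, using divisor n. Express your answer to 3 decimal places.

Mean ȳ = (-2 + 7 + 1 + 3 − 4 + 9 − 10)/7 = 0.5714
Σ_{t=1}^{5}(y_t−ȳ)(y_{t+2}−ȳ) = 81.3469
γ_2 = 81.3469 / 7 = 11.621

11.621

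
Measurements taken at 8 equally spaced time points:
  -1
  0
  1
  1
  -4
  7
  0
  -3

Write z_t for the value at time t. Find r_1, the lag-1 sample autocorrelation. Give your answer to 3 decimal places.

Mean z̄ = (-1 + 0 + 1 + 1 − 4 + 7 + 0 − 3)/8 = 0.1250
Deviations from mean: -1.1250, -0.1250, 0.8750, 0.8750, -4.1250, 6.8750, -0.1250, -3.1250
Σ(z_t−z̄)(z_{t+1}−z̄) = (0.1406) + (-0.1094) + (0.7656) + (-3.6094) + (-28.3594) + (-0.8594) + (0.3906) = -31.6406
Denominator Σ(z_t−z̄)² = 76.8750
r_1 = -31.6406 / 76.8750 = -0.412

-0.412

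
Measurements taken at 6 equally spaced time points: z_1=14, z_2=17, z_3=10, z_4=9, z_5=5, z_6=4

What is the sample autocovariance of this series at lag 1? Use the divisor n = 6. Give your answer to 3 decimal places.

Mean z̄ = (14 + 17 + 10 + 9 + 5 + 4)/6 = 9.8333
Deviations: 4.1667, 7.1667, 0.1667, -0.8333, -4.8333, -5.8333
Σ_{t=1}^{5}(z_t−z̄)(z_{t+1}−z̄) = 63.1389
γ_1 = 63.1389 / 6 = 10.523

10.523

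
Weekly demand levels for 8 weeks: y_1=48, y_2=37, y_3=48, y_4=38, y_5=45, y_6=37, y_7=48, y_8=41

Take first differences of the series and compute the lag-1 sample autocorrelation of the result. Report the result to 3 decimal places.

First differences Δy: -11, 11, -10, 7, -8, 11, -7
Mean of differences = -1.0000
Numerator Σ(Δy_t−Δȳ)(Δy_{t+1}−Δȳ) = -512.0000
Denominator Σ(Δy_t−Δȳ)² = 618.0000
r_1(Δy) = -512.0000 / 618.0000 = -0.828

-0.828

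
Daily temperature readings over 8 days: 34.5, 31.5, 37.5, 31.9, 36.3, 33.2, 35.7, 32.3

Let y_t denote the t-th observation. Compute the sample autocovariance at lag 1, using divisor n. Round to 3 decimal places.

-3.565

Mean ȳ = (34.5 + 31.5 + 37.5 + 31.9 + 36.3 + 33.2 + 35.7 + 32.3)/8 = 34.1125
Deviations: 0.3875, -2.6125, 3.3875, -2.2125, 2.1875, -0.9125, 1.5875, -1.8125
Σ_{t=1}^{7}(y_t−ȳ)(y_{t+1}−ȳ) = -28.5189
γ_1 = -28.5189 / 8 = -3.565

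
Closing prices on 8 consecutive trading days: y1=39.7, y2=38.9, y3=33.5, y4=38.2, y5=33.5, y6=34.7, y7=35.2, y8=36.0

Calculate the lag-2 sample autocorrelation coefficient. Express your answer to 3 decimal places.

0.080

Mean ȳ = (39.7 + 38.9 + 33.5 + 38.2 + 33.5 + 34.7 + 35.2 + 36.0)/8 = 36.2125
Deviations from mean: 3.4875, 2.6875, -2.7125, 1.9875, -2.7125, -1.5125, -1.0125, -0.2125
Numerator Σ_{t=1}^{6}(y_t−ȳ)(y_{t+2}−ȳ) = 3.3009
Denominator Σ(y_t−ȳ)² = 41.4088
r_2 = 3.3009 / 41.4088 = 0.080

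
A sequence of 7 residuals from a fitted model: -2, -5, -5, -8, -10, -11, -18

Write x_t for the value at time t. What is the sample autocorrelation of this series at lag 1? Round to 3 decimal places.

0.382

Mean x̄ = (-2 − 5 − 5 − 8 − 10 − 11 − 18)/7 = -8.4286
Deviations from mean: 6.4286, 3.4286, 3.4286, 0.4286, -1.5714, -2.5714, -9.5714
Numerator Σ_{t=1}^{6}(x_t−x̄)(x_{t+1}−x̄) = 63.2449
Denominator Σ(x_t−x̄)² = 165.7143
r_1 = 63.2449 / 165.7143 = 0.382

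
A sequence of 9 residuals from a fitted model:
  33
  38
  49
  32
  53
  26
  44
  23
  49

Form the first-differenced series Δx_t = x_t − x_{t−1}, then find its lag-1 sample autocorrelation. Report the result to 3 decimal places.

-0.810

First differences Δx: 5, 11, -17, 21, -27, 18, -21, 26
Mean of differences = 2.0000
Numerator Σ(Δx_t−Δx̄)(Δx_{t+1}−Δx̄) = -2440.0000
Denominator Σ(Δx_t−Δx̄)² = 3014.0000
r_1(Δx) = -2440.0000 / 3014.0000 = -0.810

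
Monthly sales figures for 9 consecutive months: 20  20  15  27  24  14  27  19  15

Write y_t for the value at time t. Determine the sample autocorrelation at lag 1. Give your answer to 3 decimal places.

Mean ȳ = (20 + 20 + 15 + 27 + 24 + 14 + 27 + 19 + 15)/9 = 20.1111
Numerator Σ_{t=1}^{8}(y_t−ȳ)(y_{t+1}−ȳ) = -75.6790
Denominator Σ(y_t−ȳ)² = 200.8889
r_1 = -75.6790 / 200.8889 = -0.377

-0.377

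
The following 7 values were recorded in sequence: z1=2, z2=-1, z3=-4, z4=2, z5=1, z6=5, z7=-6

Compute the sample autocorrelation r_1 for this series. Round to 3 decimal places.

Mean z̄ = (2 − 1 − 4 + 2 + 1 + 5 − 6)/7 = -0.1429
Deviations from mean: 2.1429, -0.8571, -3.8571, 2.1429, 1.1429, 5.1429, -5.8571
Numerator Σ_{t=1}^{6}(z_t−z̄)(z_{t+1}−z̄) = -28.5918
Denominator Σ(z_t−z̄)² = 86.8571
r_1 = -28.5918 / 86.8571 = -0.329

-0.329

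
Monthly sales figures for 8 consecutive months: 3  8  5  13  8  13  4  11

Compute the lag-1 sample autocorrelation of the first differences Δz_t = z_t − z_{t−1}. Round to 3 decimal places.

-0.776

First differences Δz: 5, -3, 8, -5, 5, -9, 7
Mean of differences = 1.1429
Numerator Σ(Δz_t−Δz̄)(Δz_{t+1}−Δz̄) = -208.7347
Denominator Σ(Δz_t−Δz̄)² = 268.8571
r_1(Δz) = -208.7347 / 268.8571 = -0.776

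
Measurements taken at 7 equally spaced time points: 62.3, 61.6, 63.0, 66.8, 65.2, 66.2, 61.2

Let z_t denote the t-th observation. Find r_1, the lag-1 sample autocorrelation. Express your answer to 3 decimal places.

Mean z̄ = (62.3 + 61.6 + 63.0 + 66.8 + 65.2 + 66.2 + 61.2)/7 = 63.7571
Deviations from mean: -1.4571, -2.1571, -0.7571, 3.0429, 1.4429, 2.4429, -2.5571
Σ(z_t−z̄)(z_{t+1}−z̄) = (3.1433) + (1.6333) + (-2.3039) + (4.3904) + (3.5247) + (-6.2467) = 4.1410
Denominator Σ(z_t−z̄)² = 31.1971
r_1 = 4.1410 / 31.1971 = 0.133

0.133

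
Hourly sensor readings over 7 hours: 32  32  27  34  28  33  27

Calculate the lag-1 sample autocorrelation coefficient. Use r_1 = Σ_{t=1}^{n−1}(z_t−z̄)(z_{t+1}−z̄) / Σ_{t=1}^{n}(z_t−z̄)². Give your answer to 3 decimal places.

-0.724

Mean z̄ = (32 + 32 + 27 + 34 + 28 + 33 + 27)/7 = 30.4286
Σ(z_t−z̄)(z_{t+1}−z̄) = (2.4694) + (-5.3878) + (-12.2449) + (-8.6735) + (-6.2449) + (-8.8163) = -38.8980
Denominator Σ(z_t−z̄)² = 53.7143
r_1 = -38.8980 / 53.7143 = -0.724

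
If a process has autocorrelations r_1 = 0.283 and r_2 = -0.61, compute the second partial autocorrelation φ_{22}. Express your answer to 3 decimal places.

-0.750

φ_{22} = (r_2 − r_1²) / (1 − r_1²)
r_1² = (0.283)² = 0.080089
Numerator = -0.61 − 0.0801 = -0.6901; denominator = 1 − 0.0801 = 0.9199
φ_{22} = -0.6901 / 0.9199 = -0.750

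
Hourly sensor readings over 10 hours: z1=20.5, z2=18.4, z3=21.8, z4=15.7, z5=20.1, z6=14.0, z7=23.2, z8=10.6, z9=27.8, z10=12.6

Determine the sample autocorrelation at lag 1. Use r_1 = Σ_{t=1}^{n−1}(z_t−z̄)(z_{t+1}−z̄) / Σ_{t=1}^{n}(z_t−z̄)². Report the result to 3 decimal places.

-0.827

Mean z̄ = (20.5 + 18.4 + 21.8 + 15.7 + 20.1 + 14.0 + 23.2 + 10.6 + 27.8 + 12.6)/10 = 18.4700
Numerator Σ_{t=1}^{9}(z_t−z̄)(z_{t+1}−z̄) = -207.9629
Denominator Σ(z_t−z̄)² = 251.3410
r_1 = -207.9629 / 251.3410 = -0.827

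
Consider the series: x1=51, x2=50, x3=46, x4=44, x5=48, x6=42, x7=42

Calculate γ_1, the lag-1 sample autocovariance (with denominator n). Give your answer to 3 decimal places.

3.426

Mean x̄ = (51 + 50 + 46 + 44 + 48 + 42 + 42)/7 = 46.1429
Σ_{t=1}^{6}(x_t−x̄)(x_{t+1}−x̄) = 23.9796
γ_1 = 23.9796 / 7 = 3.426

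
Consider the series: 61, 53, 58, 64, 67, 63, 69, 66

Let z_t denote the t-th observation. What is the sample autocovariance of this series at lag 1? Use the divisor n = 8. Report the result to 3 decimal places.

10.670

Mean z̄ = (61 + 53 + 58 + 64 + 67 + 63 + 69 + 66)/8 = 62.6250
Σ_{t=1}^{7}(z_t−z̄)(z_{t+1}−z̄) = 85.3594
γ_1 = 85.3594 / 8 = 10.670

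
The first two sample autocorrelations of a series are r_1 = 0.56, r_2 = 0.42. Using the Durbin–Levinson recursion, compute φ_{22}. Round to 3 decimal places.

0.155

φ_{22} = (r_2 − r_1²) / (1 − r_1²)
r_1² = (0.56)² = 0.3136
Numerator = 0.42 − 0.3136 = 0.1064; denominator = 1 − 0.3136 = 0.6864
φ_{22} = 0.1064 / 0.6864 = 0.155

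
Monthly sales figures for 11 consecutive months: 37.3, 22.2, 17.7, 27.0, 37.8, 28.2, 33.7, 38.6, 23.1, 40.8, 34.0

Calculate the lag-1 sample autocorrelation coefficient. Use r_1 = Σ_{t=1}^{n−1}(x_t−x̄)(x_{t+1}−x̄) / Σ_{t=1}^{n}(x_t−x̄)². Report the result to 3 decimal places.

-0.045

Mean x̄ = (37.3 + 22.2 + 17.7 + 27.0 + 37.8 + 28.2 + 33.7 + 38.6 + 23.1 + 40.8 + 34.0)/11 = 30.9455
Numerator Σ_{t=1}^{10}(x_t−x̄)(x_{t+1}−x̄) = -27.0830
Denominator Σ(x_t−x̄)² = 596.5673
r_1 = -27.0830 / 596.5673 = -0.045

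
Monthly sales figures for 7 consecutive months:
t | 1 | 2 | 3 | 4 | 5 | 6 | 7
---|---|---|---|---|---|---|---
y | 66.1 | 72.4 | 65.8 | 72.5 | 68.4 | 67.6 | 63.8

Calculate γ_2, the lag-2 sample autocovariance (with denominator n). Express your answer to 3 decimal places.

Mean ȳ = (66.1 + 72.4 + 65.8 + 72.5 + 68.4 + 67.6 + 63.8)/7 = 68.0857
Deviations: -1.9857, 4.3143, -2.2857, 4.4143, 0.3143, -0.4857, -4.2857
Σ_{t=1}^{5}(y_t−ȳ)(y_{t+2}−ȳ) = 19.3739
γ_2 = 19.3739 / 7 = 2.768

2.768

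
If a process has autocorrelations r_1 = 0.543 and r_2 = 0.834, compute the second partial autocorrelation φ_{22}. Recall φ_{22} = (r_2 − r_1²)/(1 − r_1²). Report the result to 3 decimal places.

0.765

φ_{22} = (r_2 − r_1²) / (1 − r_1²)
r_1² = (0.543)² = 0.294849
Numerator = 0.834 − 0.2948 = 0.5392; denominator = 1 − 0.2948 = 0.7052
φ_{22} = 0.5392 / 0.7052 = 0.765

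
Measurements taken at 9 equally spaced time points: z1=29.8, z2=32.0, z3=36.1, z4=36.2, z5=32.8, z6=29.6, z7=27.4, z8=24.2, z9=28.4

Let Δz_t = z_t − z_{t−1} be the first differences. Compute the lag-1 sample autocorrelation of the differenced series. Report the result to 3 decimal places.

First differences Δz: 2.2, 4.1, 0.1, -3.4, -3.2, -2.2, -3.2, 4.2
Mean of differences = -0.1750
Numerator Σ(Δz_t−Δz̄)(Δz_{t+1}−Δz̄) = 19.2144
Denominator Σ(Δz_t−Δz̄)² = 75.9350
r_1(Δz) = 19.2144 / 75.9350 = 0.253

0.253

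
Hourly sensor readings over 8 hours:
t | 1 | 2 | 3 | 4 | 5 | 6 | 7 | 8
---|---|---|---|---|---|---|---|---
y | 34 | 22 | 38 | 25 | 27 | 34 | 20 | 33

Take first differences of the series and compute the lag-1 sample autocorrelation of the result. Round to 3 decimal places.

-0.702

First differences Δy: -12, 16, -13, 2, 7, -14, 13
Mean of differences = -0.1429
Numerator Σ(Δy_t−Δȳ)(Δy_{t+1}−Δȳ) = -692.3061
Denominator Σ(Δy_t−Δȳ)² = 986.8571
r_1(Δy) = -692.3061 / 986.8571 = -0.702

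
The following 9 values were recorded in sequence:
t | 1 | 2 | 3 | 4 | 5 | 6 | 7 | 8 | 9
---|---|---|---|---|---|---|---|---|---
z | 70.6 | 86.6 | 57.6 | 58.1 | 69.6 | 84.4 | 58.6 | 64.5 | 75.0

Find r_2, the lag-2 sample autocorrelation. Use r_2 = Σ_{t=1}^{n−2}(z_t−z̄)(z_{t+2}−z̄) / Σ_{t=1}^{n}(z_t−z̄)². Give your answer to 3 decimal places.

Mean z̄ = (70.6 + 86.6 + 57.6 + 58.1 + 69.6 + 84.4 + 58.6 + 64.5 + 75.0)/9 = 69.4444
Σ(z_t−z̄)(z_{t+2}−z̄) = (-13.6869) + (-194.6202) + (-1.8425) + (-169.6625) + (-1.6869) + (-73.9469) + (-60.2469) = -515.6928
Denominator Σ(z_t−z̄)² = 961.2422
r_2 = -515.6928 / 961.2422 = -0.536

-0.536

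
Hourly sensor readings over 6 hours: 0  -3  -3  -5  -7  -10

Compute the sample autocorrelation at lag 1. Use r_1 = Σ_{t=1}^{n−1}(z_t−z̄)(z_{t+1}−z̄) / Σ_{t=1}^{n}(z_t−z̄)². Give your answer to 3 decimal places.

0.379

Mean z̄ = (0 − 3 − 3 − 5 − 7 − 10)/6 = -4.6667
Numerator Σ_{t=1}^{5}(z_t−z̄)(z_{t+1}−z̄) = 23.2222
Denominator Σ(z_t−z̄)² = 61.3333
r_1 = 23.2222 / 61.3333 = 0.379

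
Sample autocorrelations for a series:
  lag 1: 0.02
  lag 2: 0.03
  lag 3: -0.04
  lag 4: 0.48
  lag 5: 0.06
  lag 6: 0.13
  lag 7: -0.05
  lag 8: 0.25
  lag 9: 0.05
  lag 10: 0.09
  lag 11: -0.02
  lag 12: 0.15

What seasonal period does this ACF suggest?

The largest autocorrelation is r_4 = 0.48, with weaker echoes at lags 8 (0.25) and 12 (0.15); the remaining lags stay at or below 0.13.
The dominant spike at lag 4 indicates a seasonal period of 4.

4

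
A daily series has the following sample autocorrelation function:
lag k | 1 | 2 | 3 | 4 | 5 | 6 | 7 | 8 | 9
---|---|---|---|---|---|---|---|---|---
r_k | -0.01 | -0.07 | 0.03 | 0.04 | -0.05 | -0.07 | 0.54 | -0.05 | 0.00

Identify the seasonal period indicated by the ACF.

The largest autocorrelation is r_7 = 0.54; the remaining lags stay at or below 0.04.
The dominant spike at lag 7 indicates a seasonal period of 7.

7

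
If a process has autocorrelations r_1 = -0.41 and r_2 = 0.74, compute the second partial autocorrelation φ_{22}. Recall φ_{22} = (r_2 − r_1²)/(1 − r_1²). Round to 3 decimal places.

0.687

φ_{22} = (r_2 − r_1²) / (1 − r_1²)
r_1² = (-0.41)² = 0.1681
Numerator = 0.74 − 0.1681 = 0.5719; denominator = 1 − 0.1681 = 0.8319
φ_{22} = 0.5719 / 0.8319 = 0.687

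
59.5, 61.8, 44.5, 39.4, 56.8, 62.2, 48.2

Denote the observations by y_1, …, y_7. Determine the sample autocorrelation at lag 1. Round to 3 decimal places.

0.074

Mean ȳ = (59.5 + 61.8 + 44.5 + 39.4 + 56.8 + 62.2 + 48.2)/7 = 53.2000
Numerator Σ_{t=1}^{6}(y_t−ȳ)(y_{t+1}−ȳ) = 37.1400
Denominator Σ(y_t−ȳ)² = 498.7400
r_1 = 37.1400 / 498.7400 = 0.074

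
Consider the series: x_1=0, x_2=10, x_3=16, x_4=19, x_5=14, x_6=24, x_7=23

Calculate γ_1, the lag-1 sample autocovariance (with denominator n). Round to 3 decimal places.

Mean x̄ = (0 + 10 + 16 + 19 + 14 + 24 + 23)/7 = 15.1429
Σ_{t=1}^{6}(x_t−x̄)(x_{t+1}−x̄) = 131.8367
γ_1 = 131.8367 / 7 = 18.834

18.834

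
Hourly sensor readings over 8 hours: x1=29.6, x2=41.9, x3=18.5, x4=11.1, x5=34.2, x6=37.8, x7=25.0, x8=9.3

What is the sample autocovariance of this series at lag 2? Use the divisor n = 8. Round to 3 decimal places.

Mean x̄ = (29.6 + 41.9 + 18.5 + 11.1 + 34.2 + 37.8 + 25.0 + 9.3)/8 = 25.9250
Deviations: 3.6750, 15.9750, -7.4250, -14.8250, 8.2750, 11.8750, -0.9250, -16.6250
Σ_{t=1}^{6}(x_t−x̄)(x_{t+2}−x̄) = -706.6813
γ_2 = -706.6813 / 8 = -88.335

-88.335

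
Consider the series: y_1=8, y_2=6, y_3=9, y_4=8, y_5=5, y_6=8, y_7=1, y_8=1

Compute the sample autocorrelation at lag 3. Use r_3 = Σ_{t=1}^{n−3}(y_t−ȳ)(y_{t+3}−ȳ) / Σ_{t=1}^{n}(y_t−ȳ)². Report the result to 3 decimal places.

0.071

Mean ȳ = (8 + 6 + 9 + 8 + 5 + 8 + 1 + 1)/8 = 5.7500
Σ(y_t−ȳ)(y_{t+3}−ȳ) = (5.0625) + (-0.1875) + (7.3125) + (-10.6875) + (3.5625) = 5.0625
Denominator Σ(y_t−ȳ)² = 71.5000
r_3 = 5.0625 / 71.5000 = 0.071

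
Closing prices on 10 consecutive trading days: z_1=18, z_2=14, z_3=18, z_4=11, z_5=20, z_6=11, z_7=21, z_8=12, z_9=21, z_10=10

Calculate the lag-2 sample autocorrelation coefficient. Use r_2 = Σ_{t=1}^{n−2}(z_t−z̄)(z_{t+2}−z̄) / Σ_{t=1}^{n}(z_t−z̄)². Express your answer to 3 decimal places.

0.754

Mean z̄ = (18 + 14 + 18 + 11 + 20 + 11 + 21 + 12 + 21 + 10)/10 = 15.6000
Numerator Σ_{t=1}^{8}(z_t−z̄)(z_{t+2}−z̄) = 134.4800
Denominator Σ(z_t−z̄)² = 178.4000
r_2 = 134.4800 / 178.4000 = 0.754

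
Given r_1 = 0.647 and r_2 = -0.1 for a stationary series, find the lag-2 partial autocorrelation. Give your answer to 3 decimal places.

φ_{22} = (r_2 − r_1²) / (1 − r_1²)
r_1² = (0.647)² = 0.418609
Numerator = -0.1 − 0.4186 = -0.5186; denominator = 1 − 0.4186 = 0.5814
φ_{22} = -0.5186 / 0.5814 = -0.892

-0.892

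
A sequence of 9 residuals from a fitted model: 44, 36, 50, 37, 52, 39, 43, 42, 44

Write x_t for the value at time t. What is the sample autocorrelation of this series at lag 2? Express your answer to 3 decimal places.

Mean x̄ = (44 + 36 + 50 + 37 + 52 + 39 + 43 + 42 + 44)/9 = 43.0000
Numerator Σ_{t=1}^{7}(x_t−x̄)(x_{t+2}−x̄) = 140.0000
Denominator Σ(x_t−x̄)² = 234.0000
r_2 = 140.0000 / 234.0000 = 0.598

0.598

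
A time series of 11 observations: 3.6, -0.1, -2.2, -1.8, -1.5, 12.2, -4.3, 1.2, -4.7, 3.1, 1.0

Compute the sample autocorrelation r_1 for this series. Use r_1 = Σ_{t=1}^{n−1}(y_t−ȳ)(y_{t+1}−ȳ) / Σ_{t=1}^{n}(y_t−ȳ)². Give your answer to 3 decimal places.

-0.398

Mean ȳ = (3.6 − 0.1 − 2.2 − 1.8 − 1.5 + 12.2 − 4.3 + 1.2 − 4.7 + 3.1 + 1.0)/11 = 0.5909
Numerator Σ_{t=1}^{10}(y_t−ȳ)(y_{t+1}−ȳ) = -87.9819
Denominator Σ(y_t−ȳ)² = 220.9291
r_1 = -87.9819 / 220.9291 = -0.398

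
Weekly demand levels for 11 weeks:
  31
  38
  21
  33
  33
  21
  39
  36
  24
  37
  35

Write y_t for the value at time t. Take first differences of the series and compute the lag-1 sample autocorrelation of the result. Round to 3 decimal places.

-0.580

First differences Δy: 7, -17, 12, 0, -12, 18, -3, -12, 13, -2
Mean of differences = 0.4000
Numerator Σ(Δy_t−Δȳ)(Δy_{t+1}−Δȳ) = -738.7600
Denominator Σ(Δy_t−Δȳ)² = 1274.4000
r_1(Δy) = -738.7600 / 1274.4000 = -0.580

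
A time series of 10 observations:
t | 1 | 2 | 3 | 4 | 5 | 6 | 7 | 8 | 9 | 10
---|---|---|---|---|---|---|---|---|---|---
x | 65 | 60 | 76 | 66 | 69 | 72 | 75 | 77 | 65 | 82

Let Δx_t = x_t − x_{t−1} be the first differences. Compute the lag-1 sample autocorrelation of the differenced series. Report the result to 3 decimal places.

-0.599

First differences Δx: -5, 16, -10, 3, 3, 3, 2, -12, 17
Mean of differences = 1.8889
Numerator Σ(Δx_t−Δx̄)(Δx_{t+1}−Δx̄) = -487.0123
Denominator Σ(Δx_t−Δx̄)² = 812.8889
r_1(Δx) = -487.0123 / 812.8889 = -0.599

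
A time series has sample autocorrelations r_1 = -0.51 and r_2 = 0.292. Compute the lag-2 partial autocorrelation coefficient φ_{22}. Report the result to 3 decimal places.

0.043

φ_{22} = (r_2 − r_1²) / (1 − r_1²)
r_1² = (-0.51)² = 0.2601
Numerator = 0.292 − 0.2601 = 0.0319; denominator = 1 − 0.2601 = 0.7399
φ_{22} = 0.0319 / 0.7399 = 0.043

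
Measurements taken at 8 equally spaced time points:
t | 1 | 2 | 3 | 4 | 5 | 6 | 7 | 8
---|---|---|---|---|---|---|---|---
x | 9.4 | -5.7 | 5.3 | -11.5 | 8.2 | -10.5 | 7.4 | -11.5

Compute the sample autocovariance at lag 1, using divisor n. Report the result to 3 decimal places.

-62.093

Mean x̄ = (9.4 − 5.7 + 5.3 − 11.5 + 8.2 − 10.5 + 7.4 − 11.5)/8 = -1.1125
Deviations: 10.5125, -4.5875, 6.4125, -10.3875, 9.3125, -9.3875, 8.5125, -10.3875
Σ_{t=1}^{7}(x_t−x̄)(x_{t+1}−x̄) = -496.7427
γ_1 = -496.7427 / 8 = -62.093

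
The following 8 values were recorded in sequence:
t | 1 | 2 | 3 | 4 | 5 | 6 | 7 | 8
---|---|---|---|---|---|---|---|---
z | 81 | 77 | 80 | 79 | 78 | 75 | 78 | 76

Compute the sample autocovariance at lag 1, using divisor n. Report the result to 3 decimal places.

-0.375

Mean z̄ = (81 + 77 + 80 + 79 + 78 + 75 + 78 + 76)/8 = 78.0000
Σ_{t=1}^{7}(z_t−z̄)(z_{t+1}−z̄) = -3.0000
γ_1 = -3.0000 / 8 = -0.375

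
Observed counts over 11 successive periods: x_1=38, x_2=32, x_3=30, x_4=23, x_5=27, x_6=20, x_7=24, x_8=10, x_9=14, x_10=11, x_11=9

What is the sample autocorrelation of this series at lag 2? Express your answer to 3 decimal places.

0.450

Mean x̄ = (38 + 32 + 30 + 23 + 27 + 20 + 24 + 10 + 14 + 11 + 9)/11 = 21.6364
Numerator Σ_{t=1}^{9}(x_t−x̄)(x_{t+2}−x̄) = 427.5537
Denominator Σ(x_t−x̄)² = 950.5455
r_2 = 427.5537 / 950.5455 = 0.450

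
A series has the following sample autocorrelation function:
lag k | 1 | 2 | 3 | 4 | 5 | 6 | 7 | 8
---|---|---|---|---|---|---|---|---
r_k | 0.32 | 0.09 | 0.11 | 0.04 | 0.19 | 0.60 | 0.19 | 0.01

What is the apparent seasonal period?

6

The largest autocorrelation is r_6 = 0.60; the remaining lags stay at or below 0.32. The elevated value at lag 1 (0.32), dropping to 0.09 at lag 2, reflects decaying short-term dependence rather than seasonality.
The dominant spike at lag 6 indicates a seasonal period of 6.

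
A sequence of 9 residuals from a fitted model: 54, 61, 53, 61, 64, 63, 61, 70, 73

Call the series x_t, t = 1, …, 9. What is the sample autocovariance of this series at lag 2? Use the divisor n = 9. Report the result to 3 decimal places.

Mean x̄ = (54 + 61 + 53 + 61 + 64 + 63 + 61 + 70 + 73)/9 = 62.2222
Σ_{t=1}^{7}(x_t−x̄)(x_{t+2}−x̄) = 50.6790
γ_2 = 50.6790 / 9 = 5.631

5.631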